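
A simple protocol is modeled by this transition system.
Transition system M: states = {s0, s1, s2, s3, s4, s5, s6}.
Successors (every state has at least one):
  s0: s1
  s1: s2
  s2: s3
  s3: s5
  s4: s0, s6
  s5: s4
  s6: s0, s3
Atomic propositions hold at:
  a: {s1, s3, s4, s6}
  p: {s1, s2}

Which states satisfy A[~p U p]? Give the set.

Sat(~p) = {s0, s3, s4, s5, s6}
A[~p U p]: least fixpoint, start Z0 = Sat(p) = {s1, s2}, add states in Sat(~p) with every successor in Z. Z1 = {s0, s1, s2}; fixed.
Sat(A[~p U p]) = {s0, s1, s2}

{s0, s1, s2}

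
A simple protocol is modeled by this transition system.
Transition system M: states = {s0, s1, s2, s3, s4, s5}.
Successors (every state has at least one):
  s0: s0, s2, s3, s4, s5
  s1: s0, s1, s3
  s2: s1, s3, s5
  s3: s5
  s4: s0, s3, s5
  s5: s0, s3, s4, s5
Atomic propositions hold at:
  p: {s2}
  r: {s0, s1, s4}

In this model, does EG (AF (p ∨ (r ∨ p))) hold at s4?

Yes

Sat(r ∨ p) = {s0, s1, s2, s4}
Sat(p ∨ (r ∨ p)) = {s0, s1, s2, s4}
AF (p ∨ (r ∨ p)): least fixpoint, start Z0 = {s0, s1, s2, s4}, add states with every successor in Z. Already a fixed point.
Sat(AF (p ∨ (r ∨ p))) = {s0, s1, s2, s4}
EG (AF (p ∨ (r ∨ p))): greatest fixpoint, start Z0 = {s0, s1, s2, s4}, keep only states in Sat with some successor in Z. Already a fixed point.
Sat(EG (AF (p ∨ (r ∨ p)))) = {s0, s1, s2, s4}
s4 ∈ Sat(EG (AF (p ∨ (r ∨ p)))) = {s0, s1, s2, s4}, so the formula holds at s4.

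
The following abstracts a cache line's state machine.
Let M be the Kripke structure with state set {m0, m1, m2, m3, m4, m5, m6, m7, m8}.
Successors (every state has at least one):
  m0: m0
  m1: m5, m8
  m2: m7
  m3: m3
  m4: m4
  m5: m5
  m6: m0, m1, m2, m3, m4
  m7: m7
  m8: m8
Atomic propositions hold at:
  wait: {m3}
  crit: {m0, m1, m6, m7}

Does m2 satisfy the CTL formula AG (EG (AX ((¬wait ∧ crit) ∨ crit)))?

Yes

Sat(¬wait) = {m0, m1, m2, m4, m5, m6, m7, m8}
Sat(¬wait ∧ crit) = {m0, m1, m6, m7}
Sat((¬wait ∧ crit) ∨ crit) = {m0, m1, m6, m7}
Sat(AX ((¬wait ∧ crit) ∨ crit)) = {s : every successor in {m0, m1, m6, m7}} = {m0, m2, m7}
EG (AX ((¬wait ∧ crit) ∨ crit)): greatest fixpoint, start Z0 = {m0, m2, m7}, keep only states in Sat with some successor in Z. Already a fixed point.
Sat(EG (AX ((¬wait ∧ crit) ∨ crit))) = {m0, m2, m7}
AG (EG (AX ((¬wait ∧ crit) ∨ crit))): greatest fixpoint, start Z0 = {m0, m2, m7}, keep only states in Sat with every successor in Z. Already a fixed point.
Sat(AG (EG (AX ((¬wait ∧ crit) ∨ crit)))) = {m0, m2, m7}
m2 ∈ Sat(AG (EG (AX ((¬wait ∧ crit) ∨ crit)))) = {m0, m2, m7}, so the formula holds at m2.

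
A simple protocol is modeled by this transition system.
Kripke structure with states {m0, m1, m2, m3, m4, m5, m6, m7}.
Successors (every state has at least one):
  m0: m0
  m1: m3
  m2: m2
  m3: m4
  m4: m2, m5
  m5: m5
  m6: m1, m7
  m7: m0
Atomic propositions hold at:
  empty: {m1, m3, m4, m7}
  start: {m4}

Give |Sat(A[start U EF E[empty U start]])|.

E[empty U start]: least fixpoint, start Z0 = Sat(start) = {m4}, add states in Sat(empty) with some successor in Z. Z1 = {m3, m4}; Z2 = {m1, m3, m4}; fixed.
Sat(E[empty U start]) = {m1, m3, m4}
EF E[empty U start]: least fixpoint, start Z0 = {m1, m3, m4}, add states with some successor in Z. Z1 = {m1, m3, m4, m6}; fixed.
Sat(EF E[empty U start]) = {m1, m3, m4, m6}
A[start U EF E[empty U start]]: least fixpoint, start Z0 = Sat(EF E[empty U start]) = {m1, m3, m4, m6}, add states in Sat(start) with every successor in Z. Already a fixed point.
Sat(A[start U EF E[empty U start]]) = {m1, m3, m4, m6}
|Sat(A[start U EF E[empty U start]])| = |{m1, m3, m4, m6}| = 4.

4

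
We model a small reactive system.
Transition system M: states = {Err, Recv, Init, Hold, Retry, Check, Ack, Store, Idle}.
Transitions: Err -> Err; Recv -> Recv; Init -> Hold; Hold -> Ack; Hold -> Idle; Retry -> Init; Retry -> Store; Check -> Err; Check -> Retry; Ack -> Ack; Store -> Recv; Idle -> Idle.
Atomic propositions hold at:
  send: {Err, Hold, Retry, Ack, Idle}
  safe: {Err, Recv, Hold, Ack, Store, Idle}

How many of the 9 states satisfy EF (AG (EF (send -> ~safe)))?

Sat(~safe) = {Init, Retry, Check}
Sat(send -> ~safe) = {Recv, Init, Retry, Check, Store}
EF (send -> ~safe): least fixpoint, start Z0 = {Recv, Init, Retry, Check, Store}, add states with some successor in Z. Already a fixed point.
Sat(EF (send -> ~safe)) = {Recv, Init, Retry, Check, Store}
AG (EF (send -> ~safe)): greatest fixpoint, start Z0 = {Recv, Init, Retry, Check, Store}, keep only states in Sat with every successor in Z. Z1 = {Recv, Retry, Store}; Z2 = {Recv, Store}; fixed.
Sat(AG (EF (send -> ~safe))) = {Recv, Store}
EF (AG (EF (send -> ~safe))): least fixpoint, start Z0 = {Recv, Store}, add states with some successor in Z. Z1 = {Recv, Retry, Store}; Z2 = {Recv, Retry, Check, Store}; fixed.
Sat(EF (AG (EF (send -> ~safe)))) = {Recv, Retry, Check, Store}
|Sat(EF (AG (EF (send -> ~safe))))| = |{Recv, Retry, Check, Store}| = 4.

4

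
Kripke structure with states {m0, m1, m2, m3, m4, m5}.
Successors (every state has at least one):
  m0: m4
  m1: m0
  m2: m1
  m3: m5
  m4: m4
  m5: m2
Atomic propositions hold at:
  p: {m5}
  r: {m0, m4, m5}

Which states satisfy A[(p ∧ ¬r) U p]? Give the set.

{m5}

Sat(¬r) = {m1, m2, m3}
Sat(p ∧ ¬r) = ∅
A[(p ∧ ¬r) U p]: least fixpoint, start Z0 = Sat(p) = {m5}, add states in Sat(p ∧ ¬r) with every successor in Z. Already a fixed point.
Sat(A[(p ∧ ¬r) U p]) = {m5}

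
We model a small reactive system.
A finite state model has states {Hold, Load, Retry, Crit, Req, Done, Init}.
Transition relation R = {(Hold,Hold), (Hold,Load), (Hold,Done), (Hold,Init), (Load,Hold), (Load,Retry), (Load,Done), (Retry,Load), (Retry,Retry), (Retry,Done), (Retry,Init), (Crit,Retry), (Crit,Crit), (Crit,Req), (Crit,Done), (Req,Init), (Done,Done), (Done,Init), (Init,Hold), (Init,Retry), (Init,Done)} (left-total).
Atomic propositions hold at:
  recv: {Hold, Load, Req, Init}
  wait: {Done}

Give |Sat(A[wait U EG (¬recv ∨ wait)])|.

Sat(¬recv) = {Retry, Crit, Done}
Sat(¬recv ∨ wait) = {Retry, Crit, Done}
EG (¬recv ∨ wait): greatest fixpoint, start Z0 = {Retry, Crit, Done}, keep only states in Sat with some successor in Z. Already a fixed point.
Sat(EG (¬recv ∨ wait)) = {Retry, Crit, Done}
A[wait U EG (¬recv ∨ wait)]: least fixpoint, start Z0 = Sat(EG (¬recv ∨ wait)) = {Retry, Crit, Done}, add states in Sat(wait) with every successor in Z. Already a fixed point.
Sat(A[wait U EG (¬recv ∨ wait)]) = {Retry, Crit, Done}
|Sat(A[wait U EG (¬recv ∨ wait)])| = |{Retry, Crit, Done}| = 3.

3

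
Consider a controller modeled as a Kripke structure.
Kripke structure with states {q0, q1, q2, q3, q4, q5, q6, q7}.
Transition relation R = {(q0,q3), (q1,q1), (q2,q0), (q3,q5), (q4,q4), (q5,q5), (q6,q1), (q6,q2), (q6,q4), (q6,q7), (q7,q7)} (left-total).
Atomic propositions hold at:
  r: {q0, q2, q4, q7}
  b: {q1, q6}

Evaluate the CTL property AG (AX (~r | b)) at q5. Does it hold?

Yes

Sat(~r) = {q1, q3, q5, q6}
Sat(~r | b) = {q1, q3, q5, q6}
Sat(AX (~r | b)) = {s : every successor in {q1, q3, q5, q6}} = {q0, q1, q3, q5}
AG (AX (~r | b)): greatest fixpoint, start Z0 = {q0, q1, q3, q5}, keep only states in Sat with every successor in Z. Already a fixed point.
Sat(AG (AX (~r | b))) = {q0, q1, q3, q5}
q5 ∈ Sat(AG (AX (~r | b))) = {q0, q1, q3, q5}, so the formula holds at q5.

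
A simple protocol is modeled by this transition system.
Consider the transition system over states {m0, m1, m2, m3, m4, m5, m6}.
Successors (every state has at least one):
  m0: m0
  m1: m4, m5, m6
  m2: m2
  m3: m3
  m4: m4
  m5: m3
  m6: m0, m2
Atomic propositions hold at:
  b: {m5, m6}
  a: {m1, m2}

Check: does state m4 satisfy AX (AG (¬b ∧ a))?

Sat(¬b) = {m0, m1, m2, m3, m4}
Sat(¬b ∧ a) = {m1, m2}
AG (¬b ∧ a): greatest fixpoint, start Z0 = {m1, m2}, keep only states in Sat with every successor in Z. Z1 = {m2}; fixed.
Sat(AG (¬b ∧ a)) = {m2}
Sat(AX (AG (¬b ∧ a))) = {s : every successor in {m2}} = {m2}
m4 ∉ Sat(AX (AG (¬b ∧ a))) = {m2}, so the formula does not hold at m4.

No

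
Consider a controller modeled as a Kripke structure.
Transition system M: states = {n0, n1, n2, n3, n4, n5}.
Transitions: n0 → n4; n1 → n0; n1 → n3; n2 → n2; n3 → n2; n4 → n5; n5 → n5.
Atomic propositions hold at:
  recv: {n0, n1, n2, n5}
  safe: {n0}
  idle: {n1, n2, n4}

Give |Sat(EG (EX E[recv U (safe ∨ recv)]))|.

Sat(safe ∨ recv) = {n0, n1, n2, n5}
E[recv U (safe ∨ recv)]: least fixpoint, start Z0 = Sat((safe ∨ recv)) = {n0, n1, n2, n5}, add states in Sat(recv) with some successor in Z. Already a fixed point.
Sat(E[recv U (safe ∨ recv)]) = {n0, n1, n2, n5}
Sat(EX E[recv U (safe ∨ recv)]) = {s : some successor in {n0, n1, n2, n5}} = {n1, n2, n3, n4, n5}
EG (EX E[recv U (safe ∨ recv)]): greatest fixpoint, start Z0 = {n1, n2, n3, n4, n5}, keep only states in Sat with some successor in Z. Already a fixed point.
Sat(EG (EX E[recv U (safe ∨ recv)])) = {n1, n2, n3, n4, n5}
|Sat(EG (EX E[recv U (safe ∨ recv)]))| = |{n1, n2, n3, n4, n5}| = 5.

5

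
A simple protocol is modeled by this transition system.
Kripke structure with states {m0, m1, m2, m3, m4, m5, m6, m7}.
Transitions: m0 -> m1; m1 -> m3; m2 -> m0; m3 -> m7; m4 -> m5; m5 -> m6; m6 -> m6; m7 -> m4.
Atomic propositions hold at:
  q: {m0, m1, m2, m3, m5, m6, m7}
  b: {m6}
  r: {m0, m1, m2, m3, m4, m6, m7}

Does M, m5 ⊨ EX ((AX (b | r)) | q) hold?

Yes

Sat(b | r) = {m0, m1, m2, m3, m4, m6, m7}
Sat(AX (b | r)) = {s : every successor in {m0, m1, m2, m3, m4, m6, m7}} = {m0, m1, m2, m3, m5, m6, m7}
Sat((AX (b | r)) | q) = {m0, m1, m2, m3, m5, m6, m7}
Sat(EX ((AX (b | r)) | q)) = {s : some successor in {m0, m1, m2, m3, m5, m6, m7}} = {m0, m1, m2, m3, m4, m5, m6}
m5 ∈ Sat(EX ((AX (b | r)) | q)) = {m0, m1, m2, m3, m4, m5, m6}, so the formula holds at m5.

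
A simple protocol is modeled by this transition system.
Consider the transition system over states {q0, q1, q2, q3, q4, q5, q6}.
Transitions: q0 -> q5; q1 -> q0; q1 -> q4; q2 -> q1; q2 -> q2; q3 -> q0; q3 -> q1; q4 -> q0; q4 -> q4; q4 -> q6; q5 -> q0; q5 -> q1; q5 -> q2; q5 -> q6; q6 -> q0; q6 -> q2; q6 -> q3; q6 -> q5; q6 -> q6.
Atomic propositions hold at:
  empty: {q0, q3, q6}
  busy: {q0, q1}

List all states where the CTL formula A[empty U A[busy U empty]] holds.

{q0, q3, q6}

A[busy U empty]: least fixpoint, start Z0 = Sat(empty) = {q0, q3, q6}, add states in Sat(busy) with every successor in Z. Already a fixed point.
Sat(A[busy U empty]) = {q0, q3, q6}
A[empty U A[busy U empty]]: least fixpoint, start Z0 = Sat(A[busy U empty]) = {q0, q3, q6}, add states in Sat(empty) with every successor in Z. Already a fixed point.
Sat(A[empty U A[busy U empty]]) = {q0, q3, q6}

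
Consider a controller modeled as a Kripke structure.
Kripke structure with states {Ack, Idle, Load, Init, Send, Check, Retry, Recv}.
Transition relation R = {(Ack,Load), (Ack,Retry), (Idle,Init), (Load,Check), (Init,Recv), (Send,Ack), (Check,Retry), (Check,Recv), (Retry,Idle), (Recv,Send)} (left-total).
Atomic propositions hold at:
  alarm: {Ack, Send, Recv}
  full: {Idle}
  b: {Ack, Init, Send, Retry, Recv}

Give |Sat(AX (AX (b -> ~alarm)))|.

3

Sat(~alarm) = {Idle, Load, Init, Check, Retry}
Sat(b -> ~alarm) = {Idle, Load, Init, Check, Retry}
Sat(AX (b -> ~alarm)) = {s : every successor in {Idle, Load, Init, Check, Retry}} = {Ack, Idle, Load, Retry}
Sat(AX (AX (b -> ~alarm))) = {s : every successor in {Ack, Idle, Load, Retry}} = {Ack, Send, Retry}
|Sat(AX (AX (b -> ~alarm)))| = |{Ack, Send, Retry}| = 3.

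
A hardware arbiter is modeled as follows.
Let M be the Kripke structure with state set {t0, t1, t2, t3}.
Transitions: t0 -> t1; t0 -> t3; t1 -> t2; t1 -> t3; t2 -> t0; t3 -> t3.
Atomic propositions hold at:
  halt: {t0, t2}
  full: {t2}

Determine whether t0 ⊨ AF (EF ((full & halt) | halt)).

Yes

Sat(full & halt) = {t2}
Sat((full & halt) | halt) = {t0, t2}
EF ((full & halt) | halt): least fixpoint, start Z0 = {t0, t2}, add states with some successor in Z. Z1 = {t0, t1, t2}; fixed.
Sat(EF ((full & halt) | halt)) = {t0, t1, t2}
AF (EF ((full & halt) | halt)): least fixpoint, start Z0 = {t0, t1, t2}, add states with every successor in Z. Already a fixed point.
Sat(AF (EF ((full & halt) | halt))) = {t0, t1, t2}
t0 ∈ Sat(AF (EF ((full & halt) | halt))) = {t0, t1, t2}, so the formula holds at t0.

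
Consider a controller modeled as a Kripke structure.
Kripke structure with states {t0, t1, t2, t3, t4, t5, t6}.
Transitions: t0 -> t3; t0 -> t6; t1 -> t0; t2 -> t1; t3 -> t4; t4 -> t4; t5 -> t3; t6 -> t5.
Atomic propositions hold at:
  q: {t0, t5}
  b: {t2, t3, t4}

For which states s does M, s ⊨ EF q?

EF q: least fixpoint, start Z0 = {t0, t5}, add states with some successor in Z. Z1 = {t0, t1, t5, t6}; Z2 = {t0, t1, t2, t5, t6}; fixed.
Sat(EF q) = {t0, t1, t2, t5, t6}

{t0, t1, t2, t5, t6}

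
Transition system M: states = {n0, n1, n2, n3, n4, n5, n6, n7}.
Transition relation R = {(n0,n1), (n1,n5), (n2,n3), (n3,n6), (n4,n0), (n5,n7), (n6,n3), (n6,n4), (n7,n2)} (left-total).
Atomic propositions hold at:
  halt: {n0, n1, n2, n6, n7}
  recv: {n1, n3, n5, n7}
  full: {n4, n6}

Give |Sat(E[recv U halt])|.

E[recv U halt]: least fixpoint, start Z0 = Sat(halt) = {n0, n1, n2, n6, n7}, add states in Sat(recv) with some successor in Z. Z1 = {n0, n1, n2, n3, n5, n6, n7}; fixed.
Sat(E[recv U halt]) = {n0, n1, n2, n3, n5, n6, n7}
|Sat(E[recv U halt])| = |{n0, n1, n2, n3, n5, n6, n7}| = 7.

7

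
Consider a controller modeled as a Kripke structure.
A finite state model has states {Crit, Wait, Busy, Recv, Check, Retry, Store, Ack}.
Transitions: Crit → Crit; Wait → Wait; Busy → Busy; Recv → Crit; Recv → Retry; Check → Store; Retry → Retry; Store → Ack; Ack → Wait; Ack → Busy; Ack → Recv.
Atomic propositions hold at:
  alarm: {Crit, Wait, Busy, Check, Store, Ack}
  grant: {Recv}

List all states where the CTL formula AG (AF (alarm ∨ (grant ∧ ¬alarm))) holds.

{Crit, Wait, Busy}

Sat(¬alarm) = {Recv, Retry}
Sat(grant ∧ ¬alarm) = {Recv}
Sat(alarm ∨ (grant ∧ ¬alarm)) = {Crit, Wait, Busy, Recv, Check, Store, Ack}
AF (alarm ∨ (grant ∧ ¬alarm)): least fixpoint, start Z0 = {Crit, Wait, Busy, Recv, Check, Store, Ack}, add states with every successor in Z. Already a fixed point.
Sat(AF (alarm ∨ (grant ∧ ¬alarm))) = {Crit, Wait, Busy, Recv, Check, Store, Ack}
AG (AF (alarm ∨ (grant ∧ ¬alarm))): greatest fixpoint, start Z0 = {Crit, Wait, Busy, Recv, Check, Store, Ack}, keep only states in Sat with every successor in Z. Z1 = {Crit, Wait, Busy, Check, Store, Ack}; Z2 = {Crit, Wait, Busy, Check, Store}; Z3 = {Crit, Wait, Busy, Check}; Z4 = {Crit, Wait, Busy}; fixed.
Sat(AG (AF (alarm ∨ (grant ∧ ¬alarm)))) = {Crit, Wait, Busy}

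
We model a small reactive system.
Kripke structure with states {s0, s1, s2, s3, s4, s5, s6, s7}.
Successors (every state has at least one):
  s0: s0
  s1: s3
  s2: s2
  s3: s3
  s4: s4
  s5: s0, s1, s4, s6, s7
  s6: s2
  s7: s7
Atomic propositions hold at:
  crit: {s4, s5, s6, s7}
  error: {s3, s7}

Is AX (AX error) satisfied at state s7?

Yes

Sat(AX error) = {s : every successor in {s3, s7}} = {s1, s3, s7}
Sat(AX (AX error)) = {s : every successor in {s1, s3, s7}} = {s1, s3, s7}
s7 ∈ Sat(AX (AX error)) = {s1, s3, s7}, so the formula holds at s7.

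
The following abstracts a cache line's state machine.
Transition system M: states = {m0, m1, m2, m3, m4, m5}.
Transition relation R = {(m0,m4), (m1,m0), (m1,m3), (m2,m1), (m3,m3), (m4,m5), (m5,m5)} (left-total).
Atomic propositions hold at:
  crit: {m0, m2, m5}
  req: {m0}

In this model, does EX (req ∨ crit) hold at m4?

Yes

Sat(req ∨ crit) = {m0, m2, m5}
Sat(EX (req ∨ crit)) = {s : some successor in {m0, m2, m5}} = {m1, m4, m5}
m4 ∈ Sat(EX (req ∨ crit)) = {m1, m4, m5}, so the formula holds at m4.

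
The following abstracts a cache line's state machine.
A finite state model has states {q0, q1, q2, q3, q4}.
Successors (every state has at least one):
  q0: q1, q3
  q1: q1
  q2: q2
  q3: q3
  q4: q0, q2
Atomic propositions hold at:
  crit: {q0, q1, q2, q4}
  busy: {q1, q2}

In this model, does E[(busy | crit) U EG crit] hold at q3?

Sat(busy | crit) = {q0, q1, q2, q4}
EG crit: greatest fixpoint, start Z0 = {q0, q1, q2, q4}, keep only states in Sat with some successor in Z. Already a fixed point.
Sat(EG crit) = {q0, q1, q2, q4}
E[(busy | crit) U EG crit]: least fixpoint, start Z0 = Sat(EG crit) = {q0, q1, q2, q4}, add states in Sat(busy | crit) with some successor in Z. Already a fixed point.
Sat(E[(busy | crit) U EG crit]) = {q0, q1, q2, q4}
q3 ∉ Sat(E[(busy | crit) U EG crit]) = {q0, q1, q2, q4}, so the formula does not hold at q3.

No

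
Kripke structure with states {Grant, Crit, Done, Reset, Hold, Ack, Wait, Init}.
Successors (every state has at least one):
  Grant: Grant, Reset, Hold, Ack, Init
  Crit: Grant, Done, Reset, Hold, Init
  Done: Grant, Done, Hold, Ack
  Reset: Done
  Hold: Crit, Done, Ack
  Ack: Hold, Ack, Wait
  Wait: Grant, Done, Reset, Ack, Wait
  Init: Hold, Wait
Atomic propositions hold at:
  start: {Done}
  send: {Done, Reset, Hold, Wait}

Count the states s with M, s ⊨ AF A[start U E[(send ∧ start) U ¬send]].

7

Sat(send ∧ start) = {Done}
Sat(¬send) = {Grant, Crit, Ack, Init}
E[(send ∧ start) U ¬send]: least fixpoint, start Z0 = Sat(¬send) = {Grant, Crit, Ack, Init}, add states in Sat(send ∧ start) with some successor in Z. Z1 = {Grant, Crit, Done, Ack, Init}; fixed.
Sat(E[(send ∧ start) U ¬send]) = {Grant, Crit, Done, Ack, Init}
A[start U E[(send ∧ start) U ¬send]]: least fixpoint, start Z0 = Sat(E[(send ∧ start) U ¬send]) = {Grant, Crit, Done, Ack, Init}, add states in Sat(start) with every successor in Z. Already a fixed point.
Sat(A[start U E[(send ∧ start) U ¬send]]) = {Grant, Crit, Done, Ack, Init}
AF A[start U E[(send ∧ start) U ¬send]]: least fixpoint, start Z0 = {Grant, Crit, Done, Ack, Init}, add states with every successor in Z. Z1 = {Grant, Crit, Done, Reset, Hold, Ack, Init}; fixed.
Sat(AF A[start U E[(send ∧ start) U ¬send]]) = {Grant, Crit, Done, Reset, Hold, Ack, Init}
|Sat(AF A[start U E[(send ∧ start) U ¬send]])| = |{Grant, Crit, Done, Reset, Hold, Ack, Init}| = 7.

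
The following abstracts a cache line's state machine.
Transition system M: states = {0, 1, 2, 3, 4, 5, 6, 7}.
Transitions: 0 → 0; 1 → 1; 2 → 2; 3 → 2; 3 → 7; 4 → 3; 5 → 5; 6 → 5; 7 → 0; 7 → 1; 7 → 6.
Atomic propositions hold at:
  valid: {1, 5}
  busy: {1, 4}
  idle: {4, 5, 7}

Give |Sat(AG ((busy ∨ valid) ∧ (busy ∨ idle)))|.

2

Sat(busy ∨ valid) = {1, 4, 5}
Sat(busy ∨ idle) = {1, 4, 5, 7}
Sat((busy ∨ valid) ∧ (busy ∨ idle)) = {1, 4, 5}
AG ((busy ∨ valid) ∧ (busy ∨ idle)): greatest fixpoint, start Z0 = {1, 4, 5}, keep only states in Sat with every successor in Z. Z1 = {1, 5}; fixed.
Sat(AG ((busy ∨ valid) ∧ (busy ∨ idle))) = {1, 5}
|Sat(AG ((busy ∨ valid) ∧ (busy ∨ idle)))| = |{1, 5}| = 2.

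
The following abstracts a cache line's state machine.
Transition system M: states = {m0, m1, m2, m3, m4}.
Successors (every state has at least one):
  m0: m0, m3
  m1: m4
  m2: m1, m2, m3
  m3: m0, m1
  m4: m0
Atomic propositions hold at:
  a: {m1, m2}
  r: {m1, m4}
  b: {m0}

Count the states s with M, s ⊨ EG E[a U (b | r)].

Sat(b | r) = {m0, m1, m4}
E[a U (b | r)]: least fixpoint, start Z0 = Sat((b | r)) = {m0, m1, m4}, add states in Sat(a) with some successor in Z. Z1 = {m0, m1, m2, m4}; fixed.
Sat(E[a U (b | r)]) = {m0, m1, m2, m4}
EG E[a U (b | r)]: greatest fixpoint, start Z0 = {m0, m1, m2, m4}, keep only states in Sat with some successor in Z. Already a fixed point.
Sat(EG E[a U (b | r)]) = {m0, m1, m2, m4}
|Sat(EG E[a U (b | r)])| = |{m0, m1, m2, m4}| = 4.

4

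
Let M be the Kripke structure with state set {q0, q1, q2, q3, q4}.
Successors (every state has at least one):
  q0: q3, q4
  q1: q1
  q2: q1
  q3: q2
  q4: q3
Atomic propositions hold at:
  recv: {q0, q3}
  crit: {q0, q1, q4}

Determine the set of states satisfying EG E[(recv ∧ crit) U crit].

Sat(recv ∧ crit) = {q0}
E[(recv ∧ crit) U crit]: least fixpoint, start Z0 = Sat(crit) = {q0, q1, q4}, add states in Sat(recv ∧ crit) with some successor in Z. Already a fixed point.
Sat(E[(recv ∧ crit) U crit]) = {q0, q1, q4}
EG E[(recv ∧ crit) U crit]: greatest fixpoint, start Z0 = {q0, q1, q4}, keep only states in Sat with some successor in Z. Z1 = {q0, q1}; Z2 = {q1}; fixed.
Sat(EG E[(recv ∧ crit) U crit]) = {q1}

{q1}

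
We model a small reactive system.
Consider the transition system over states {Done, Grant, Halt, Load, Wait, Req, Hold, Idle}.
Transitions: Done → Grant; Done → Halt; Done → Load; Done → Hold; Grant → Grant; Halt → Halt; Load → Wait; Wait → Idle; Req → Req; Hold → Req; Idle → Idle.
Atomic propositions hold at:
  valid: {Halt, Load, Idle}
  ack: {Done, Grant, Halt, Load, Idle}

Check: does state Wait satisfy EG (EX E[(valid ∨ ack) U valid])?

Yes

Sat(valid ∨ ack) = {Done, Grant, Halt, Load, Idle}
E[(valid ∨ ack) U valid]: least fixpoint, start Z0 = Sat(valid) = {Halt, Load, Idle}, add states in Sat(valid ∨ ack) with some successor in Z. Z1 = {Done, Halt, Load, Idle}; fixed.
Sat(E[(valid ∨ ack) U valid]) = {Done, Halt, Load, Idle}
Sat(EX E[(valid ∨ ack) U valid]) = {s : some successor in {Done, Halt, Load, Idle}} = {Done, Halt, Wait, Idle}
EG (EX E[(valid ∨ ack) U valid]): greatest fixpoint, start Z0 = {Done, Halt, Wait, Idle}, keep only states in Sat with some successor in Z. Already a fixed point.
Sat(EG (EX E[(valid ∨ ack) U valid])) = {Done, Halt, Wait, Idle}
Wait ∈ Sat(EG (EX E[(valid ∨ ack) U valid])) = {Done, Halt, Wait, Idle}, so the formula holds at Wait.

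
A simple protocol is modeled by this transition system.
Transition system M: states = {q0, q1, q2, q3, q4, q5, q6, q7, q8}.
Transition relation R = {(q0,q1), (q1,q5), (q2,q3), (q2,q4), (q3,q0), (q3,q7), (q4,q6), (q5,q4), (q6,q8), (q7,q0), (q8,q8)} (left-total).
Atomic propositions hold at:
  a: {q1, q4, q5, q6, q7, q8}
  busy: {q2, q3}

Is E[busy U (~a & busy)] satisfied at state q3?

Yes

Sat(~a) = {q0, q2, q3}
Sat(~a & busy) = {q2, q3}
E[busy U (~a & busy)]: least fixpoint, start Z0 = Sat((~a & busy)) = {q2, q3}, add states in Sat(busy) with some successor in Z. Already a fixed point.
Sat(E[busy U (~a & busy)]) = {q2, q3}
q3 ∈ Sat(E[busy U (~a & busy)]) = {q2, q3}, so the formula holds at q3.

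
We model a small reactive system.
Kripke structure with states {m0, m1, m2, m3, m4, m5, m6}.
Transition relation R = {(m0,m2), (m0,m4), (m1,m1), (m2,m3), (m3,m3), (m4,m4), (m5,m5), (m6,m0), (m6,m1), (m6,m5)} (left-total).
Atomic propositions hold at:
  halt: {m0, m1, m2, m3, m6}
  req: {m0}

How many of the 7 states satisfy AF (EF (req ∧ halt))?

2

Sat(req ∧ halt) = {m0}
EF (req ∧ halt): least fixpoint, start Z0 = {m0}, add states with some successor in Z. Z1 = {m0, m6}; fixed.
Sat(EF (req ∧ halt)) = {m0, m6}
AF (EF (req ∧ halt)): least fixpoint, start Z0 = {m0, m6}, add states with every successor in Z. Already a fixed point.
Sat(AF (EF (req ∧ halt))) = {m0, m6}
|Sat(AF (EF (req ∧ halt)))| = |{m0, m6}| = 2.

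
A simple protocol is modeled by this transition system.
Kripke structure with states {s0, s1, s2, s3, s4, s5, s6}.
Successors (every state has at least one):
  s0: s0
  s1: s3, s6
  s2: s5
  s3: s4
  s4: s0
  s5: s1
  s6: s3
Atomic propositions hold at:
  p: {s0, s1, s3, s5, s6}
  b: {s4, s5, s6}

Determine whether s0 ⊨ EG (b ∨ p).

Sat(b ∨ p) = {s0, s1, s3, s4, s5, s6}
EG (b ∨ p): greatest fixpoint, start Z0 = {s0, s1, s3, s4, s5, s6}, keep only states in Sat with some successor in Z. Already a fixed point.
Sat(EG (b ∨ p)) = {s0, s1, s3, s4, s5, s6}
s0 ∈ Sat(EG (b ∨ p)) = {s0, s1, s3, s4, s5, s6}, so the formula holds at s0.

Yes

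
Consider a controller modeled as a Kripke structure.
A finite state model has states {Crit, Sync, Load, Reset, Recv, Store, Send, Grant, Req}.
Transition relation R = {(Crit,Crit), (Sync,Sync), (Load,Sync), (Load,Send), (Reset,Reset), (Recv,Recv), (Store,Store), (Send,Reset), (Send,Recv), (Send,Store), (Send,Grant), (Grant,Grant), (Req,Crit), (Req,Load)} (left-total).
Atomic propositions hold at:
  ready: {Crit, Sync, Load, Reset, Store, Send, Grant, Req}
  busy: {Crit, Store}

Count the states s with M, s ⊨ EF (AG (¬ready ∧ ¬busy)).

4

Sat(¬ready) = {Recv}
Sat(¬busy) = {Sync, Load, Reset, Recv, Send, Grant, Req}
Sat(¬ready ∧ ¬busy) = {Recv}
AG (¬ready ∧ ¬busy): greatest fixpoint, start Z0 = {Recv}, keep only states in Sat with every successor in Z. Already a fixed point.
Sat(AG (¬ready ∧ ¬busy)) = {Recv}
EF (AG (¬ready ∧ ¬busy)): least fixpoint, start Z0 = {Recv}, add states with some successor in Z. Z1 = {Recv, Send}; Z2 = {Load, Recv, Send}; Z3 = {Load, Recv, Send, Req}; fixed.
Sat(EF (AG (¬ready ∧ ¬busy))) = {Load, Recv, Send, Req}
|Sat(EF (AG (¬ready ∧ ¬busy)))| = |{Load, Recv, Send, Req}| = 4.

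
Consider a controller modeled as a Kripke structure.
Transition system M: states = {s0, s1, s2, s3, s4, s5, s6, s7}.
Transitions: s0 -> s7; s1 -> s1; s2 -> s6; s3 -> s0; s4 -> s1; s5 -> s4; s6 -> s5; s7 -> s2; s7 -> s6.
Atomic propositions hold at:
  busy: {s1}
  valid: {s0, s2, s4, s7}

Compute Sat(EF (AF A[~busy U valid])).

{s0, s2, s3, s4, s5, s6, s7}

Sat(~busy) = {s0, s2, s3, s4, s5, s6, s7}
A[~busy U valid]: least fixpoint, start Z0 = Sat(valid) = {s0, s2, s4, s7}, add states in Sat(~busy) with every successor in Z. Z1 = {s0, s2, s3, s4, s5, s7}; Z2 = {s0, s2, s3, s4, s5, s6, s7}; fixed.
Sat(A[~busy U valid]) = {s0, s2, s3, s4, s5, s6, s7}
AF A[~busy U valid]: least fixpoint, start Z0 = {s0, s2, s3, s4, s5, s6, s7}, add states with every successor in Z. Already a fixed point.
Sat(AF A[~busy U valid]) = {s0, s2, s3, s4, s5, s6, s7}
EF (AF A[~busy U valid]): least fixpoint, start Z0 = {s0, s2, s3, s4, s5, s6, s7}, add states with some successor in Z. Already a fixed point.
Sat(EF (AF A[~busy U valid])) = {s0, s2, s3, s4, s5, s6, s7}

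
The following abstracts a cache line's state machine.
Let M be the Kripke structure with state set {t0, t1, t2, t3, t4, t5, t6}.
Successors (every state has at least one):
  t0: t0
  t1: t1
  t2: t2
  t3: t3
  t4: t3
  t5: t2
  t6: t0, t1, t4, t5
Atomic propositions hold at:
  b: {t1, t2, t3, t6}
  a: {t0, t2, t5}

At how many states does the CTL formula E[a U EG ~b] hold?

Sat(~b) = {t0, t4, t5}
EG ~b: greatest fixpoint, start Z0 = {t0, t4, t5}, keep only states in Sat with some successor in Z. Z1 = {t0}; fixed.
Sat(EG ~b) = {t0}
E[a U EG ~b]: least fixpoint, start Z0 = Sat(EG ~b) = {t0}, add states in Sat(a) with some successor in Z. Already a fixed point.
Sat(E[a U EG ~b]) = {t0}
|Sat(E[a U EG ~b])| = |{t0}| = 1.

1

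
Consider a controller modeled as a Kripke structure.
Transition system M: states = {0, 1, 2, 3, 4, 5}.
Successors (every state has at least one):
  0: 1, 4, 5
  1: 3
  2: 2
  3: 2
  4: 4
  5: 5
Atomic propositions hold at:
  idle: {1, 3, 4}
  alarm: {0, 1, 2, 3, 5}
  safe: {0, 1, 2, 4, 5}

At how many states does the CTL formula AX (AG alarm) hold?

AG alarm: greatest fixpoint, start Z0 = {0, 1, 2, 3, 5}, keep only states in Sat with every successor in Z. Z1 = {1, 2, 3, 5}; fixed.
Sat(AG alarm) = {1, 2, 3, 5}
Sat(AX (AG alarm)) = {s : every successor in {1, 2, 3, 5}} = {1, 2, 3, 5}
|Sat(AX (AG alarm))| = |{1, 2, 3, 5}| = 4.

4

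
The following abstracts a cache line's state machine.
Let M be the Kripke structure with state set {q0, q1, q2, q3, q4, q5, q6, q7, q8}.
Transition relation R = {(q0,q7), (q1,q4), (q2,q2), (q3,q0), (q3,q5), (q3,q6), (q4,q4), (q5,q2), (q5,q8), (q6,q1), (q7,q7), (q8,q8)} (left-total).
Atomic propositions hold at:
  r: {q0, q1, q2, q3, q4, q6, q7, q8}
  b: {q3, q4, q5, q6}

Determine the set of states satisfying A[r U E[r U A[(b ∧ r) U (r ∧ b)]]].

{q1, q3, q4, q6}

Sat(b ∧ r) = {q3, q4, q6}
Sat(r ∧ b) = {q3, q4, q6}
A[(b ∧ r) U (r ∧ b)]: least fixpoint, start Z0 = Sat((r ∧ b)) = {q3, q4, q6}, add states in Sat(b ∧ r) with every successor in Z. Already a fixed point.
Sat(A[(b ∧ r) U (r ∧ b)]) = {q3, q4, q6}
E[r U A[(b ∧ r) U (r ∧ b)]]: least fixpoint, start Z0 = Sat(A[(b ∧ r) U (r ∧ b)]) = {q3, q4, q6}, add states in Sat(r) with some successor in Z. Z1 = {q1, q3, q4, q6}; fixed.
Sat(E[r U A[(b ∧ r) U (r ∧ b)]]) = {q1, q3, q4, q6}
A[r U E[r U A[(b ∧ r) U (r ∧ b)]]]: least fixpoint, start Z0 = Sat(E[r U A[(b ∧ r) U (r ∧ b)]]) = {q1, q3, q4, q6}, add states in Sat(r) with every successor in Z. Already a fixed point.
Sat(A[r U E[r U A[(b ∧ r) U (r ∧ b)]]]) = {q1, q3, q4, q6}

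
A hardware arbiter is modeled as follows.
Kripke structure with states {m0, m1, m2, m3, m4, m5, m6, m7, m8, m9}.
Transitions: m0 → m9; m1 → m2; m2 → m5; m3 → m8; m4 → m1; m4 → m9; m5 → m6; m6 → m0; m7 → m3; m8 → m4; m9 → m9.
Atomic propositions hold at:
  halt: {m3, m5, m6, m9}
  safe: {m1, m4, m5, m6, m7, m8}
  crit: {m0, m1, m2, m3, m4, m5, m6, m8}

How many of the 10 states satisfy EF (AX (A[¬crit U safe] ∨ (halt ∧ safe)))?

Sat(¬crit) = {m7, m9}
A[¬crit U safe]: least fixpoint, start Z0 = Sat(safe) = {m1, m4, m5, m6, m7, m8}, add states in Sat(¬crit) with every successor in Z. Already a fixed point.
Sat(A[¬crit U safe]) = {m1, m4, m5, m6, m7, m8}
Sat(halt ∧ safe) = {m5, m6}
Sat(A[¬crit U safe] ∨ (halt ∧ safe)) = {m1, m4, m5, m6, m7, m8}
Sat(AX (A[¬crit U safe] ∨ (halt ∧ safe))) = {s : every successor in {m1, m4, m5, m6, m7, m8}} = {m2, m3, m5, m8}
EF (AX (A[¬crit U safe] ∨ (halt ∧ safe))): least fixpoint, start Z0 = {m2, m3, m5, m8}, add states with some successor in Z. Z1 = {m1, m2, m3, m5, m7, m8}; Z2 = {m1, m2, m3, m4, m5, m7, m8}; fixed.
Sat(EF (AX (A[¬crit U safe] ∨ (halt ∧ safe)))) = {m1, m2, m3, m4, m5, m7, m8}
|Sat(EF (AX (A[¬crit U safe] ∨ (halt ∧ safe))))| = |{m1, m2, m3, m4, m5, m7, m8}| = 7.

7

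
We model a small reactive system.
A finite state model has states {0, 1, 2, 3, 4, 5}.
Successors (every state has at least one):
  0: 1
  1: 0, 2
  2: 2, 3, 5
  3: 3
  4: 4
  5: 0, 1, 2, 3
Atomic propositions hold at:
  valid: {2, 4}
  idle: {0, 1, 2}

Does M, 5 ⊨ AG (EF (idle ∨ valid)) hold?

Sat(idle ∨ valid) = {0, 1, 2, 4}
EF (idle ∨ valid): least fixpoint, start Z0 = {0, 1, 2, 4}, add states with some successor in Z. Z1 = {0, 1, 2, 4, 5}; fixed.
Sat(EF (idle ∨ valid)) = {0, 1, 2, 4, 5}
AG (EF (idle ∨ valid)): greatest fixpoint, start Z0 = {0, 1, 2, 4, 5}, keep only states in Sat with every successor in Z. Z1 = {0, 1, 4}; Z2 = {0, 4}; Z3 = {4}; fixed.
Sat(AG (EF (idle ∨ valid))) = {4}
5 ∉ Sat(AG (EF (idle ∨ valid))) = {4}, so the formula does not hold at 5.

No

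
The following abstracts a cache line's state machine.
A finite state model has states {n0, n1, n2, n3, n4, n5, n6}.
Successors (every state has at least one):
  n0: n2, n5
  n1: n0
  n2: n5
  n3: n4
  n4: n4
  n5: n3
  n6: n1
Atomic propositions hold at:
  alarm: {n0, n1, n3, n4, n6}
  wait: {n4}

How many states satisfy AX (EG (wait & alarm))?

Sat(wait & alarm) = {n4}
EG (wait & alarm): greatest fixpoint, start Z0 = {n4}, keep only states in Sat with some successor in Z. Already a fixed point.
Sat(EG (wait & alarm)) = {n4}
Sat(AX (EG (wait & alarm))) = {s : every successor in {n4}} = {n3, n4}
|Sat(AX (EG (wait & alarm)))| = |{n3, n4}| = 2.

2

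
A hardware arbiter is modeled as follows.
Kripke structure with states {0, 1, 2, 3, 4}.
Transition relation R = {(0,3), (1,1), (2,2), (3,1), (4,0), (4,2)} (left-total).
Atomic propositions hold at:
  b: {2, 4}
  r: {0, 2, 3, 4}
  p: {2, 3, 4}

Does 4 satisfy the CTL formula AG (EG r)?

No

EG r: greatest fixpoint, start Z0 = {0, 2, 3, 4}, keep only states in Sat with some successor in Z. Z1 = {0, 2, 4}; Z2 = {2, 4}; fixed.
Sat(EG r) = {2, 4}
AG (EG r): greatest fixpoint, start Z0 = {2, 4}, keep only states in Sat with every successor in Z. Z1 = {2}; fixed.
Sat(AG (EG r)) = {2}
4 ∉ Sat(AG (EG r)) = {2}, so the formula does not hold at 4.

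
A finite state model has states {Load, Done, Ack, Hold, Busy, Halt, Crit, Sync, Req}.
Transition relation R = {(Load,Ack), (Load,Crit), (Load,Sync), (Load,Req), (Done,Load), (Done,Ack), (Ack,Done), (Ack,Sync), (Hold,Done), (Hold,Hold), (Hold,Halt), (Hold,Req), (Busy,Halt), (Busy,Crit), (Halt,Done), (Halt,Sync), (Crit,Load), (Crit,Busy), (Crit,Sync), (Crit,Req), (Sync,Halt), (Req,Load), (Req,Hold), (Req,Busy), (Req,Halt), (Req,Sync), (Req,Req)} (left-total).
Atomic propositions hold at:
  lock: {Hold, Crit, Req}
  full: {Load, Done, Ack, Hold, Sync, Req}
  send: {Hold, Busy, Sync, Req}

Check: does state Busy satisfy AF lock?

No

AF lock: least fixpoint, start Z0 = {Hold, Crit, Req}, add states with every successor in Z. Already a fixed point.
Sat(AF lock) = {Hold, Crit, Req}
Busy ∉ Sat(AF lock) = {Hold, Crit, Req}, so the formula does not hold at Busy.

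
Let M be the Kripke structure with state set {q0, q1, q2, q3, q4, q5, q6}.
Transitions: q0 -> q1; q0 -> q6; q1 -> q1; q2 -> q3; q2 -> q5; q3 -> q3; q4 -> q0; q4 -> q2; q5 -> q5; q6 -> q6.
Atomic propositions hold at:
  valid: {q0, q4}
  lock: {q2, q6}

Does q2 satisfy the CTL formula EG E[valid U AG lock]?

No

AG lock: greatest fixpoint, start Z0 = {q2, q6}, keep only states in Sat with every successor in Z. Z1 = {q6}; fixed.
Sat(AG lock) = {q6}
E[valid U AG lock]: least fixpoint, start Z0 = Sat(AG lock) = {q6}, add states in Sat(valid) with some successor in Z. Z1 = {q0, q6}; Z2 = {q0, q4, q6}; fixed.
Sat(E[valid U AG lock]) = {q0, q4, q6}
EG E[valid U AG lock]: greatest fixpoint, start Z0 = {q0, q4, q6}, keep only states in Sat with some successor in Z. Already a fixed point.
Sat(EG E[valid U AG lock]) = {q0, q4, q6}
q2 ∉ Sat(EG E[valid U AG lock]) = {q0, q4, q6}, so the formula does not hold at q2.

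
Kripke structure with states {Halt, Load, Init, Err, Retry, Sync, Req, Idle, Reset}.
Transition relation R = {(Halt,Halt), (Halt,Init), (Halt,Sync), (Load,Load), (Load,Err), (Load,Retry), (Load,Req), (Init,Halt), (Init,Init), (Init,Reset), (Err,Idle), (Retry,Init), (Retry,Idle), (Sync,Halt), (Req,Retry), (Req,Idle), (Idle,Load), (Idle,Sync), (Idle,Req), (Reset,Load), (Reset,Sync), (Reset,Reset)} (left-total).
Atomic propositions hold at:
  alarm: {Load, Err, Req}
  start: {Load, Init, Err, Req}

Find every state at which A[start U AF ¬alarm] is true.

Sat(¬alarm) = {Halt, Init, Retry, Sync, Idle, Reset}
AF ¬alarm: least fixpoint, start Z0 = {Halt, Init, Retry, Sync, Idle, Reset}, add states with every successor in Z. Z1 = {Halt, Init, Err, Retry, Sync, Req, Idle, Reset}; fixed.
Sat(AF ¬alarm) = {Halt, Init, Err, Retry, Sync, Req, Idle, Reset}
A[start U AF ¬alarm]: least fixpoint, start Z0 = Sat(AF ¬alarm) = {Halt, Init, Err, Retry, Sync, Req, Idle, Reset}, add states in Sat(start) with every successor in Z. Already a fixed point.
Sat(A[start U AF ¬alarm]) = {Halt, Init, Err, Retry, Sync, Req, Idle, Reset}

{Halt, Init, Err, Retry, Sync, Req, Idle, Reset}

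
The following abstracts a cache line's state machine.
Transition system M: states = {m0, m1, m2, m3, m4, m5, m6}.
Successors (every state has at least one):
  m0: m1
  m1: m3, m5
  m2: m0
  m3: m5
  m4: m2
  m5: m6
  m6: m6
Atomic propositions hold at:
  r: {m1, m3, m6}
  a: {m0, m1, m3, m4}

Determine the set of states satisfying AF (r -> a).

Sat(r -> a) = {m0, m1, m2, m3, m4, m5}
AF (r -> a): least fixpoint, start Z0 = {m0, m1, m2, m3, m4, m5}, add states with every successor in Z. Already a fixed point.
Sat(AF (r -> a)) = {m0, m1, m2, m3, m4, m5}

{m0, m1, m2, m3, m4, m5}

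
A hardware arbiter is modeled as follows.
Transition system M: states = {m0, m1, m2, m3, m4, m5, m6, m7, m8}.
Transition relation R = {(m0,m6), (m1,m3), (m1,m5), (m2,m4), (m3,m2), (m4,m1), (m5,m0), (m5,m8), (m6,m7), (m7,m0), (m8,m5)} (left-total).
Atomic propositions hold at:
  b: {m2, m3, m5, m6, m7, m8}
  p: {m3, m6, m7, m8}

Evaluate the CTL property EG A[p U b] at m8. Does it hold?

Yes

A[p U b]: least fixpoint, start Z0 = Sat(b) = {m2, m3, m5, m6, m7, m8}, add states in Sat(p) with every successor in Z. Already a fixed point.
Sat(A[p U b]) = {m2, m3, m5, m6, m7, m8}
EG A[p U b]: greatest fixpoint, start Z0 = {m2, m3, m5, m6, m7, m8}, keep only states in Sat with some successor in Z. Z1 = {m3, m5, m6, m8}; Z2 = {m5, m8}; fixed.
Sat(EG A[p U b]) = {m5, m8}
m8 ∈ Sat(EG A[p U b]) = {m5, m8}, so the formula holds at m8.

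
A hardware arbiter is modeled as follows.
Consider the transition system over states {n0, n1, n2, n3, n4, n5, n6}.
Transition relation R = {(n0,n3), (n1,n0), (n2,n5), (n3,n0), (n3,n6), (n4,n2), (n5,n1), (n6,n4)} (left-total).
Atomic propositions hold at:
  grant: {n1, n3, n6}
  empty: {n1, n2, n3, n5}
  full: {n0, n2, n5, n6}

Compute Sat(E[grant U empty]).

E[grant U empty]: least fixpoint, start Z0 = Sat(empty) = {n1, n2, n3, n5}, add states in Sat(grant) with some successor in Z. Already a fixed point.
Sat(E[grant U empty]) = {n1, n2, n3, n5}

{n1, n2, n3, n5}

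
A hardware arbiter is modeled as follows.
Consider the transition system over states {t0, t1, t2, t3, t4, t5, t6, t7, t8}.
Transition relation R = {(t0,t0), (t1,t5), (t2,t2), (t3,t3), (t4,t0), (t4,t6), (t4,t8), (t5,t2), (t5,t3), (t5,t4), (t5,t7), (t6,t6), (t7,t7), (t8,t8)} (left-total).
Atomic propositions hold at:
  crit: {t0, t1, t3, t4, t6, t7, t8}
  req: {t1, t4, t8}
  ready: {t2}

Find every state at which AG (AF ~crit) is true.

{t2}

Sat(~crit) = {t2, t5}
AF ~crit: least fixpoint, start Z0 = {t2, t5}, add states with every successor in Z. Z1 = {t1, t2, t5}; fixed.
Sat(AF ~crit) = {t1, t2, t5}
AG (AF ~crit): greatest fixpoint, start Z0 = {t1, t2, t5}, keep only states in Sat with every successor in Z. Z1 = {t1, t2}; Z2 = {t2}; fixed.
Sat(AG (AF ~crit)) = {t2}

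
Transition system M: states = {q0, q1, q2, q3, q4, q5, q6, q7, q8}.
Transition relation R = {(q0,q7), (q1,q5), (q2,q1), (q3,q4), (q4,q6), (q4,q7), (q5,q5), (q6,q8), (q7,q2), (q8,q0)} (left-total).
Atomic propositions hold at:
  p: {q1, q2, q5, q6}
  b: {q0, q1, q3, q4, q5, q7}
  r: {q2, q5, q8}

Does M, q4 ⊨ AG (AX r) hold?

Sat(AX r) = {s : every successor in {q2, q5, q8}} = {q1, q5, q6, q7}
AG (AX r): greatest fixpoint, start Z0 = {q1, q5, q6, q7}, keep only states in Sat with every successor in Z. Z1 = {q1, q5}; fixed.
Sat(AG (AX r)) = {q1, q5}
q4 ∉ Sat(AG (AX r)) = {q1, q5}, so the formula does not hold at q4.

No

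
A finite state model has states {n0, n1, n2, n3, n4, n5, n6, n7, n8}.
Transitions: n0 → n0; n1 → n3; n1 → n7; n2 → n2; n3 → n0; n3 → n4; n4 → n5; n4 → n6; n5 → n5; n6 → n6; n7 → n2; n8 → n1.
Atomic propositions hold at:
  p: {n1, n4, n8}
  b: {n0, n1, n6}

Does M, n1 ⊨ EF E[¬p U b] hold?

Yes

Sat(¬p) = {n0, n2, n3, n5, n6, n7}
E[¬p U b]: least fixpoint, start Z0 = Sat(b) = {n0, n1, n6}, add states in Sat(¬p) with some successor in Z. Z1 = {n0, n1, n3, n6}; fixed.
Sat(E[¬p U b]) = {n0, n1, n3, n6}
EF E[¬p U b]: least fixpoint, start Z0 = {n0, n1, n3, n6}, add states with some successor in Z. Z1 = {n0, n1, n3, n4, n6, n8}; fixed.
Sat(EF E[¬p U b]) = {n0, n1, n3, n4, n6, n8}
n1 ∈ Sat(EF E[¬p U b]) = {n0, n1, n3, n4, n6, n8}, so the formula holds at n1.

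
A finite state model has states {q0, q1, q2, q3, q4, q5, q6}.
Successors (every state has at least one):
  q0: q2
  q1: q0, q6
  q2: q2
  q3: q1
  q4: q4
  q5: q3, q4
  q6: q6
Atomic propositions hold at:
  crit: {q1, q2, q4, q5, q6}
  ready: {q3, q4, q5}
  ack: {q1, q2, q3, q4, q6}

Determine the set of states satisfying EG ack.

EG ack: greatest fixpoint, start Z0 = {q1, q2, q3, q4, q6}, keep only states in Sat with some successor in Z. Already a fixed point.
Sat(EG ack) = {q1, q2, q3, q4, q6}

{q1, q2, q3, q4, q6}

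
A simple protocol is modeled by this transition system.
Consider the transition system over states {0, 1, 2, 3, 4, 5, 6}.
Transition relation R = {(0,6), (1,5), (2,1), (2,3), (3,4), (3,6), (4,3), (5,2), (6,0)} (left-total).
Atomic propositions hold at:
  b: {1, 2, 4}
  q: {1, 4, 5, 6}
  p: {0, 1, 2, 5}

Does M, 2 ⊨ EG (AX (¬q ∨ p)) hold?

Sat(¬q) = {0, 2, 3}
Sat(¬q ∨ p) = {0, 1, 2, 3, 5}
Sat(AX (¬q ∨ p)) = {s : every successor in {0, 1, 2, 3, 5}} = {1, 2, 4, 5, 6}
EG (AX (¬q ∨ p)): greatest fixpoint, start Z0 = {1, 2, 4, 5, 6}, keep only states in Sat with some successor in Z. Z1 = {1, 2, 5}; fixed.
Sat(EG (AX (¬q ∨ p))) = {1, 2, 5}
2 ∈ Sat(EG (AX (¬q ∨ p))) = {1, 2, 5}, so the formula holds at 2.

Yes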